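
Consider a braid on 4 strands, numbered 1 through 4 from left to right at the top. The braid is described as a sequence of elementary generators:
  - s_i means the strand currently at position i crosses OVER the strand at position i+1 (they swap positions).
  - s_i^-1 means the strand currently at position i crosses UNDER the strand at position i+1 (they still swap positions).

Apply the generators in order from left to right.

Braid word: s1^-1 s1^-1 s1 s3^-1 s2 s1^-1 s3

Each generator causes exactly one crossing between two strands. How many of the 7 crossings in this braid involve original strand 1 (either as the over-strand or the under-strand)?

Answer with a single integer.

Answer: 5

Derivation:
Gen 1: crossing 1x2. Involves strand 1? yes. Count so far: 1
Gen 2: crossing 2x1. Involves strand 1? yes. Count so far: 2
Gen 3: crossing 1x2. Involves strand 1? yes. Count so far: 3
Gen 4: crossing 3x4. Involves strand 1? no. Count so far: 3
Gen 5: crossing 1x4. Involves strand 1? yes. Count so far: 4
Gen 6: crossing 2x4. Involves strand 1? no. Count so far: 4
Gen 7: crossing 1x3. Involves strand 1? yes. Count so far: 5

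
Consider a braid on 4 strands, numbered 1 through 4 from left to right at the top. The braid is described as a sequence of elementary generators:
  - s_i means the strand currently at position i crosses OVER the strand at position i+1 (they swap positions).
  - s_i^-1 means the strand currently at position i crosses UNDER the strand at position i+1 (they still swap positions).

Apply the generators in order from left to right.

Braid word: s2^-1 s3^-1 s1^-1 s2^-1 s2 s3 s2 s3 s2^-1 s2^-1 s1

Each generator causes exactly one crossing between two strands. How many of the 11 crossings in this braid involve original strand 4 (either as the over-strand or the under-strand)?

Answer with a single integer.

Answer: 7

Derivation:
Gen 1: crossing 2x3. Involves strand 4? no. Count so far: 0
Gen 2: crossing 2x4. Involves strand 4? yes. Count so far: 1
Gen 3: crossing 1x3. Involves strand 4? no. Count so far: 1
Gen 4: crossing 1x4. Involves strand 4? yes. Count so far: 2
Gen 5: crossing 4x1. Involves strand 4? yes. Count so far: 3
Gen 6: crossing 4x2. Involves strand 4? yes. Count so far: 4
Gen 7: crossing 1x2. Involves strand 4? no. Count so far: 4
Gen 8: crossing 1x4. Involves strand 4? yes. Count so far: 5
Gen 9: crossing 2x4. Involves strand 4? yes. Count so far: 6
Gen 10: crossing 4x2. Involves strand 4? yes. Count so far: 7
Gen 11: crossing 3x2. Involves strand 4? no. Count so far: 7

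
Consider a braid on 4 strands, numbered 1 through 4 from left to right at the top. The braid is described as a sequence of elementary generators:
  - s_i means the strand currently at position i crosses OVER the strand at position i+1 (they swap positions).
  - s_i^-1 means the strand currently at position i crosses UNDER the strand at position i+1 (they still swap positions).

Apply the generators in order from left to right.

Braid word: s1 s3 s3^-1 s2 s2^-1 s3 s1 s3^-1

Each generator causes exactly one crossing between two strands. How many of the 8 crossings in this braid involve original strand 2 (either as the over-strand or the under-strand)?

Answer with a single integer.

Answer: 2

Derivation:
Gen 1: crossing 1x2. Involves strand 2? yes. Count so far: 1
Gen 2: crossing 3x4. Involves strand 2? no. Count so far: 1
Gen 3: crossing 4x3. Involves strand 2? no. Count so far: 1
Gen 4: crossing 1x3. Involves strand 2? no. Count so far: 1
Gen 5: crossing 3x1. Involves strand 2? no. Count so far: 1
Gen 6: crossing 3x4. Involves strand 2? no. Count so far: 1
Gen 7: crossing 2x1. Involves strand 2? yes. Count so far: 2
Gen 8: crossing 4x3. Involves strand 2? no. Count so far: 2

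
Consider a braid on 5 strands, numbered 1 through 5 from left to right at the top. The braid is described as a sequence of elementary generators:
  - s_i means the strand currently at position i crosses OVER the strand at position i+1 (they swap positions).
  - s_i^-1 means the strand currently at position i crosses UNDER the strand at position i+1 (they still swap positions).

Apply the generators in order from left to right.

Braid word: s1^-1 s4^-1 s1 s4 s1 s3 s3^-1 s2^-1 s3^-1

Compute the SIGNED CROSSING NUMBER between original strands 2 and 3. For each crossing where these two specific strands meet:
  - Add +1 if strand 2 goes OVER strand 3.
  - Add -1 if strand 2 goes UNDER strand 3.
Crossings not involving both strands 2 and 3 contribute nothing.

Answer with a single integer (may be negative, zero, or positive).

Gen 1: crossing 1x2. Both 2&3? no. Sum: 0
Gen 2: crossing 4x5. Both 2&3? no. Sum: 0
Gen 3: crossing 2x1. Both 2&3? no. Sum: 0
Gen 4: crossing 5x4. Both 2&3? no. Sum: 0
Gen 5: crossing 1x2. Both 2&3? no. Sum: 0
Gen 6: crossing 3x4. Both 2&3? no. Sum: 0
Gen 7: crossing 4x3. Both 2&3? no. Sum: 0
Gen 8: crossing 1x3. Both 2&3? no. Sum: 0
Gen 9: crossing 1x4. Both 2&3? no. Sum: 0

Answer: 0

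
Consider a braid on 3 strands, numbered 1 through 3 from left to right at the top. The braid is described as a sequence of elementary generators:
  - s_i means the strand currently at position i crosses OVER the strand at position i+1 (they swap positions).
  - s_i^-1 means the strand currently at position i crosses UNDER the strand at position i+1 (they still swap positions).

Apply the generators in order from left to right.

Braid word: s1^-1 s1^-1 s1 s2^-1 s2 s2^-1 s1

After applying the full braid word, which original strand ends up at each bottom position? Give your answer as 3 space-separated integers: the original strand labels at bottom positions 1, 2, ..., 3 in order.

Answer: 3 2 1

Derivation:
Gen 1 (s1^-1): strand 1 crosses under strand 2. Perm now: [2 1 3]
Gen 2 (s1^-1): strand 2 crosses under strand 1. Perm now: [1 2 3]
Gen 3 (s1): strand 1 crosses over strand 2. Perm now: [2 1 3]
Gen 4 (s2^-1): strand 1 crosses under strand 3. Perm now: [2 3 1]
Gen 5 (s2): strand 3 crosses over strand 1. Perm now: [2 1 3]
Gen 6 (s2^-1): strand 1 crosses under strand 3. Perm now: [2 3 1]
Gen 7 (s1): strand 2 crosses over strand 3. Perm now: [3 2 1]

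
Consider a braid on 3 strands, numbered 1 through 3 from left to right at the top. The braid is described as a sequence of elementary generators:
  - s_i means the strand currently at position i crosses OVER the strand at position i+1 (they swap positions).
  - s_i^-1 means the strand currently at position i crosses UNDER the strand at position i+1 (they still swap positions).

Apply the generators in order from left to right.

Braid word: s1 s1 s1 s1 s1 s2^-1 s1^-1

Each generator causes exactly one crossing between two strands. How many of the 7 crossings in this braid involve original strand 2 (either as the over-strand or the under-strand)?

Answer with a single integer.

Gen 1: crossing 1x2. Involves strand 2? yes. Count so far: 1
Gen 2: crossing 2x1. Involves strand 2? yes. Count so far: 2
Gen 3: crossing 1x2. Involves strand 2? yes. Count so far: 3
Gen 4: crossing 2x1. Involves strand 2? yes. Count so far: 4
Gen 5: crossing 1x2. Involves strand 2? yes. Count so far: 5
Gen 6: crossing 1x3. Involves strand 2? no. Count so far: 5
Gen 7: crossing 2x3. Involves strand 2? yes. Count so far: 6

Answer: 6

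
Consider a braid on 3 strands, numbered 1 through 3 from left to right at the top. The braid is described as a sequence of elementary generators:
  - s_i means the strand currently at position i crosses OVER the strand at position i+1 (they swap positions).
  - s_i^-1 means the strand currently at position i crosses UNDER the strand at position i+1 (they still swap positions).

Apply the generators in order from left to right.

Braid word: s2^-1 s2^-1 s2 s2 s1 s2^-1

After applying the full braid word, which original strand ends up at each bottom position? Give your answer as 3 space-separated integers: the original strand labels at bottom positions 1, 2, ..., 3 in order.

Answer: 2 3 1

Derivation:
Gen 1 (s2^-1): strand 2 crosses under strand 3. Perm now: [1 3 2]
Gen 2 (s2^-1): strand 3 crosses under strand 2. Perm now: [1 2 3]
Gen 3 (s2): strand 2 crosses over strand 3. Perm now: [1 3 2]
Gen 4 (s2): strand 3 crosses over strand 2. Perm now: [1 2 3]
Gen 5 (s1): strand 1 crosses over strand 2. Perm now: [2 1 3]
Gen 6 (s2^-1): strand 1 crosses under strand 3. Perm now: [2 3 1]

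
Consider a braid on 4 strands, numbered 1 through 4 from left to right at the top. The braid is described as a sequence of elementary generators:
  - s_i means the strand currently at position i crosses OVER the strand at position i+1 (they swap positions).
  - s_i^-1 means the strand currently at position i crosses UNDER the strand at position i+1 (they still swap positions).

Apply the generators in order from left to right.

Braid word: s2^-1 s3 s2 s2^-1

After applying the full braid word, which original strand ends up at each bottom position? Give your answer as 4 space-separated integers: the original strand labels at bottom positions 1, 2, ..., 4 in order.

Answer: 1 3 4 2

Derivation:
Gen 1 (s2^-1): strand 2 crosses under strand 3. Perm now: [1 3 2 4]
Gen 2 (s3): strand 2 crosses over strand 4. Perm now: [1 3 4 2]
Gen 3 (s2): strand 3 crosses over strand 4. Perm now: [1 4 3 2]
Gen 4 (s2^-1): strand 4 crosses under strand 3. Perm now: [1 3 4 2]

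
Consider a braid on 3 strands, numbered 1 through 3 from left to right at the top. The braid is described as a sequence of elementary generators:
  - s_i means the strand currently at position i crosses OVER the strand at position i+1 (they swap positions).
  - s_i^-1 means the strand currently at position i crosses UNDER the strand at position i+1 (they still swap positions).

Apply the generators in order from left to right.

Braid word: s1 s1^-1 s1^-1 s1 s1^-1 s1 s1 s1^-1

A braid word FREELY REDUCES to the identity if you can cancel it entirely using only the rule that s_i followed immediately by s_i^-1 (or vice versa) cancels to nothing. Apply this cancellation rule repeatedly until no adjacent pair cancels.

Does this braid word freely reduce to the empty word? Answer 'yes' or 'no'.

Gen 1 (s1): push. Stack: [s1]
Gen 2 (s1^-1): cancels prior s1. Stack: []
Gen 3 (s1^-1): push. Stack: [s1^-1]
Gen 4 (s1): cancels prior s1^-1. Stack: []
Gen 5 (s1^-1): push. Stack: [s1^-1]
Gen 6 (s1): cancels prior s1^-1. Stack: []
Gen 7 (s1): push. Stack: [s1]
Gen 8 (s1^-1): cancels prior s1. Stack: []
Reduced word: (empty)

Answer: yes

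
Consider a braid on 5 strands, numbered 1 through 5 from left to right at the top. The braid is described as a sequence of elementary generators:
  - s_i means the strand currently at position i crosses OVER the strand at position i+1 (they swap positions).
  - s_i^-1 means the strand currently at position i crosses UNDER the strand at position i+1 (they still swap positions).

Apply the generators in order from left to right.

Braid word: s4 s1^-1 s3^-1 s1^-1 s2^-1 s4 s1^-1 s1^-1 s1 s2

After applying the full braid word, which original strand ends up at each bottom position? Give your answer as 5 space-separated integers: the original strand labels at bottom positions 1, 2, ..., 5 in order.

Answer: 5 2 1 4 3

Derivation:
Gen 1 (s4): strand 4 crosses over strand 5. Perm now: [1 2 3 5 4]
Gen 2 (s1^-1): strand 1 crosses under strand 2. Perm now: [2 1 3 5 4]
Gen 3 (s3^-1): strand 3 crosses under strand 5. Perm now: [2 1 5 3 4]
Gen 4 (s1^-1): strand 2 crosses under strand 1. Perm now: [1 2 5 3 4]
Gen 5 (s2^-1): strand 2 crosses under strand 5. Perm now: [1 5 2 3 4]
Gen 6 (s4): strand 3 crosses over strand 4. Perm now: [1 5 2 4 3]
Gen 7 (s1^-1): strand 1 crosses under strand 5. Perm now: [5 1 2 4 3]
Gen 8 (s1^-1): strand 5 crosses under strand 1. Perm now: [1 5 2 4 3]
Gen 9 (s1): strand 1 crosses over strand 5. Perm now: [5 1 2 4 3]
Gen 10 (s2): strand 1 crosses over strand 2. Perm now: [5 2 1 4 3]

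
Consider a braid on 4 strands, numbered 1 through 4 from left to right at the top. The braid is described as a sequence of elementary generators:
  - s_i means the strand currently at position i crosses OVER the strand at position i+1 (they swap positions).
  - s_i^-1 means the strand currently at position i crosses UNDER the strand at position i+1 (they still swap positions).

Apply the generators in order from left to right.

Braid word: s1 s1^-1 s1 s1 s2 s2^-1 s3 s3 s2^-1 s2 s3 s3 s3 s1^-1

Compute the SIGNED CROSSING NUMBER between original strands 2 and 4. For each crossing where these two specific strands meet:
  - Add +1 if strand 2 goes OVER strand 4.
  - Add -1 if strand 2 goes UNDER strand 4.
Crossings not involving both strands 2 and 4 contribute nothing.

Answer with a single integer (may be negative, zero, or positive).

Answer: 0

Derivation:
Gen 1: crossing 1x2. Both 2&4? no. Sum: 0
Gen 2: crossing 2x1. Both 2&4? no. Sum: 0
Gen 3: crossing 1x2. Both 2&4? no. Sum: 0
Gen 4: crossing 2x1. Both 2&4? no. Sum: 0
Gen 5: crossing 2x3. Both 2&4? no. Sum: 0
Gen 6: crossing 3x2. Both 2&4? no. Sum: 0
Gen 7: crossing 3x4. Both 2&4? no. Sum: 0
Gen 8: crossing 4x3. Both 2&4? no. Sum: 0
Gen 9: crossing 2x3. Both 2&4? no. Sum: 0
Gen 10: crossing 3x2. Both 2&4? no. Sum: 0
Gen 11: crossing 3x4. Both 2&4? no. Sum: 0
Gen 12: crossing 4x3. Both 2&4? no. Sum: 0
Gen 13: crossing 3x4. Both 2&4? no. Sum: 0
Gen 14: crossing 1x2. Both 2&4? no. Sum: 0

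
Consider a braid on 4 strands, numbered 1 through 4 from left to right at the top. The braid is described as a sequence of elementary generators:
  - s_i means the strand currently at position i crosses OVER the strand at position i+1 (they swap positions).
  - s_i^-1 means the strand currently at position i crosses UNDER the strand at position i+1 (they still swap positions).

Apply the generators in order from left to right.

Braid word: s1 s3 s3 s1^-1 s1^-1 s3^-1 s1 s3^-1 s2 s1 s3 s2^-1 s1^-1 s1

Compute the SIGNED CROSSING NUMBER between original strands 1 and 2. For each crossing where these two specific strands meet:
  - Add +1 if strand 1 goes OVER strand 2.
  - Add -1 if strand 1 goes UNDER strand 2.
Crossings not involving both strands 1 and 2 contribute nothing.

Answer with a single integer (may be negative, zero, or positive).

Gen 1: 1 over 2. Both 1&2? yes. Contrib: +1. Sum: 1
Gen 2: crossing 3x4. Both 1&2? no. Sum: 1
Gen 3: crossing 4x3. Both 1&2? no. Sum: 1
Gen 4: 2 under 1. Both 1&2? yes. Contrib: +1. Sum: 2
Gen 5: 1 under 2. Both 1&2? yes. Contrib: -1. Sum: 1
Gen 6: crossing 3x4. Both 1&2? no. Sum: 1
Gen 7: 2 over 1. Both 1&2? yes. Contrib: -1. Sum: 0
Gen 8: crossing 4x3. Both 1&2? no. Sum: 0
Gen 9: crossing 2x3. Both 1&2? no. Sum: 0
Gen 10: crossing 1x3. Both 1&2? no. Sum: 0
Gen 11: crossing 2x4. Both 1&2? no. Sum: 0
Gen 12: crossing 1x4. Both 1&2? no. Sum: 0
Gen 13: crossing 3x4. Both 1&2? no. Sum: 0
Gen 14: crossing 4x3. Both 1&2? no. Sum: 0

Answer: 0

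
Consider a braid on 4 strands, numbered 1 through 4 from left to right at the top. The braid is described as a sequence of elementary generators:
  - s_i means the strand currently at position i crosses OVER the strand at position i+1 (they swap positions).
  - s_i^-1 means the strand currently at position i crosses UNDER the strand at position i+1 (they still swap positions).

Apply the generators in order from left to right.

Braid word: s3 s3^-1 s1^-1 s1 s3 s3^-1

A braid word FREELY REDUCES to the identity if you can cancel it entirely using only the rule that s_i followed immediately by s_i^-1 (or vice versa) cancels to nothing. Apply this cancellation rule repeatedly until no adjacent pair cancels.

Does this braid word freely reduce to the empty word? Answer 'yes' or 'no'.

Answer: yes

Derivation:
Gen 1 (s3): push. Stack: [s3]
Gen 2 (s3^-1): cancels prior s3. Stack: []
Gen 3 (s1^-1): push. Stack: [s1^-1]
Gen 4 (s1): cancels prior s1^-1. Stack: []
Gen 5 (s3): push. Stack: [s3]
Gen 6 (s3^-1): cancels prior s3. Stack: []
Reduced word: (empty)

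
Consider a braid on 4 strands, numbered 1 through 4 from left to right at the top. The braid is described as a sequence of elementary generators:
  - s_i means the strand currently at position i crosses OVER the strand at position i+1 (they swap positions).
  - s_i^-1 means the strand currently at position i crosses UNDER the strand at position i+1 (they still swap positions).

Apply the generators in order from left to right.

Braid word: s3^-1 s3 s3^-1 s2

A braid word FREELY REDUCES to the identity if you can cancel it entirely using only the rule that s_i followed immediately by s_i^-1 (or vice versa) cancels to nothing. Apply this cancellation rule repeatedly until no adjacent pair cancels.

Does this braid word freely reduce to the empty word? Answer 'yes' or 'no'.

Answer: no

Derivation:
Gen 1 (s3^-1): push. Stack: [s3^-1]
Gen 2 (s3): cancels prior s3^-1. Stack: []
Gen 3 (s3^-1): push. Stack: [s3^-1]
Gen 4 (s2): push. Stack: [s3^-1 s2]
Reduced word: s3^-1 s2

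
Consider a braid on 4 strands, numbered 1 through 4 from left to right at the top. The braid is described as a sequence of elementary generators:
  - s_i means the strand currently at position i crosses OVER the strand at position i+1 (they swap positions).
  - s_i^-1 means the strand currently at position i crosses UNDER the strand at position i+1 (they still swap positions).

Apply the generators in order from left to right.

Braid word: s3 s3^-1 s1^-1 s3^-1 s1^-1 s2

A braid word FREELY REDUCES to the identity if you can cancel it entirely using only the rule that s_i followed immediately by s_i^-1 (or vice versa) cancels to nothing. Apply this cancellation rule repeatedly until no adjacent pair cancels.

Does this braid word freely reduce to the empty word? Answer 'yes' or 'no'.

Gen 1 (s3): push. Stack: [s3]
Gen 2 (s3^-1): cancels prior s3. Stack: []
Gen 3 (s1^-1): push. Stack: [s1^-1]
Gen 4 (s3^-1): push. Stack: [s1^-1 s3^-1]
Gen 5 (s1^-1): push. Stack: [s1^-1 s3^-1 s1^-1]
Gen 6 (s2): push. Stack: [s1^-1 s3^-1 s1^-1 s2]
Reduced word: s1^-1 s3^-1 s1^-1 s2

Answer: no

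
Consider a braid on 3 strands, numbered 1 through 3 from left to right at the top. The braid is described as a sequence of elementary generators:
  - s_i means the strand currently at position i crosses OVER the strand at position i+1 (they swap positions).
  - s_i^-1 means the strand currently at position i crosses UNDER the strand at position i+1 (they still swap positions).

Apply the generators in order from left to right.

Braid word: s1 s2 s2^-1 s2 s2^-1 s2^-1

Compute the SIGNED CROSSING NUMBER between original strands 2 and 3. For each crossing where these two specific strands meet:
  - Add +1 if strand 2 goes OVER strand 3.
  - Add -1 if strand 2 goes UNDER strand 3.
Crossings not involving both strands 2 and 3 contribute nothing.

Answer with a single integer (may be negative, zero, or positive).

Answer: 0

Derivation:
Gen 1: crossing 1x2. Both 2&3? no. Sum: 0
Gen 2: crossing 1x3. Both 2&3? no. Sum: 0
Gen 3: crossing 3x1. Both 2&3? no. Sum: 0
Gen 4: crossing 1x3. Both 2&3? no. Sum: 0
Gen 5: crossing 3x1. Both 2&3? no. Sum: 0
Gen 6: crossing 1x3. Both 2&3? no. Sum: 0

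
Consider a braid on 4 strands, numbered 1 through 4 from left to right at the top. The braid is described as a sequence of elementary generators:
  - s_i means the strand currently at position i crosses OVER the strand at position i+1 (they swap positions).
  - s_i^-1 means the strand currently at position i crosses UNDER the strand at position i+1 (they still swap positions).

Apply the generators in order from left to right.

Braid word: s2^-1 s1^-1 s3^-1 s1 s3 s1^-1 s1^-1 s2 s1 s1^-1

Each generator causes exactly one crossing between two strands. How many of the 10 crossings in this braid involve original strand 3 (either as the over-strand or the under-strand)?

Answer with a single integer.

Gen 1: crossing 2x3. Involves strand 3? yes. Count so far: 1
Gen 2: crossing 1x3. Involves strand 3? yes. Count so far: 2
Gen 3: crossing 2x4. Involves strand 3? no. Count so far: 2
Gen 4: crossing 3x1. Involves strand 3? yes. Count so far: 3
Gen 5: crossing 4x2. Involves strand 3? no. Count so far: 3
Gen 6: crossing 1x3. Involves strand 3? yes. Count so far: 4
Gen 7: crossing 3x1. Involves strand 3? yes. Count so far: 5
Gen 8: crossing 3x2. Involves strand 3? yes. Count so far: 6
Gen 9: crossing 1x2. Involves strand 3? no. Count so far: 6
Gen 10: crossing 2x1. Involves strand 3? no. Count so far: 6

Answer: 6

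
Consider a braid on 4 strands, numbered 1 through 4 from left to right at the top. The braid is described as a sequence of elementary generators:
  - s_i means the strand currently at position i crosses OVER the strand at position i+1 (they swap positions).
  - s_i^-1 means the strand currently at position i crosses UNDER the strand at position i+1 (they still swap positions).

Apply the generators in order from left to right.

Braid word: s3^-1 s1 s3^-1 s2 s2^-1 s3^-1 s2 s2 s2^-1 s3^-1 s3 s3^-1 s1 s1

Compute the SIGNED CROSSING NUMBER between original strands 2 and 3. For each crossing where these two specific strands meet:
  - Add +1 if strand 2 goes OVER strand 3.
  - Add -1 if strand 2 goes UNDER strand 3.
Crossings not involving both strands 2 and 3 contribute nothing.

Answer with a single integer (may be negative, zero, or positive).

Answer: 0

Derivation:
Gen 1: crossing 3x4. Both 2&3? no. Sum: 0
Gen 2: crossing 1x2. Both 2&3? no. Sum: 0
Gen 3: crossing 4x3. Both 2&3? no. Sum: 0
Gen 4: crossing 1x3. Both 2&3? no. Sum: 0
Gen 5: crossing 3x1. Both 2&3? no. Sum: 0
Gen 6: crossing 3x4. Both 2&3? no. Sum: 0
Gen 7: crossing 1x4. Both 2&3? no. Sum: 0
Gen 8: crossing 4x1. Both 2&3? no. Sum: 0
Gen 9: crossing 1x4. Both 2&3? no. Sum: 0
Gen 10: crossing 1x3. Both 2&3? no. Sum: 0
Gen 11: crossing 3x1. Both 2&3? no. Sum: 0
Gen 12: crossing 1x3. Both 2&3? no. Sum: 0
Gen 13: crossing 2x4. Both 2&3? no. Sum: 0
Gen 14: crossing 4x2. Both 2&3? no. Sum: 0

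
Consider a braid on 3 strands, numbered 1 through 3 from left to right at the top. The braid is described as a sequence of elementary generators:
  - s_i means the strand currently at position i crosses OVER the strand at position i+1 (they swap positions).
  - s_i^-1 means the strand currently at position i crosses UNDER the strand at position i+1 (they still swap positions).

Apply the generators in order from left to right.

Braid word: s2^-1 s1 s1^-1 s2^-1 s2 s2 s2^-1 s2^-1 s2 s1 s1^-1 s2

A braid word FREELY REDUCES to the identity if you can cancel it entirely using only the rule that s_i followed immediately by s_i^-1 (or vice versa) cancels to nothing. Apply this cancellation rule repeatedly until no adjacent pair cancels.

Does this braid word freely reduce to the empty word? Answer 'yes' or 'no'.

Gen 1 (s2^-1): push. Stack: [s2^-1]
Gen 2 (s1): push. Stack: [s2^-1 s1]
Gen 3 (s1^-1): cancels prior s1. Stack: [s2^-1]
Gen 4 (s2^-1): push. Stack: [s2^-1 s2^-1]
Gen 5 (s2): cancels prior s2^-1. Stack: [s2^-1]
Gen 6 (s2): cancels prior s2^-1. Stack: []
Gen 7 (s2^-1): push. Stack: [s2^-1]
Gen 8 (s2^-1): push. Stack: [s2^-1 s2^-1]
Gen 9 (s2): cancels prior s2^-1. Stack: [s2^-1]
Gen 10 (s1): push. Stack: [s2^-1 s1]
Gen 11 (s1^-1): cancels prior s1. Stack: [s2^-1]
Gen 12 (s2): cancels prior s2^-1. Stack: []
Reduced word: (empty)

Answer: yes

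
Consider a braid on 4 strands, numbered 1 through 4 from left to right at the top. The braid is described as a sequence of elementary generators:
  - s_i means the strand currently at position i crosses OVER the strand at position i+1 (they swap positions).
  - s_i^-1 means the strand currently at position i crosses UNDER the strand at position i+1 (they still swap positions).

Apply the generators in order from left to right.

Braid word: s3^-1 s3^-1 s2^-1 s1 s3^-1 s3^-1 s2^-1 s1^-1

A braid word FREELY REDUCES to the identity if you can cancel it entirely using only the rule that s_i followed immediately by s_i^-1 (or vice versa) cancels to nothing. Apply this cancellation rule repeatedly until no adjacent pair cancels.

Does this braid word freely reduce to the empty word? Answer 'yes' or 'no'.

Answer: no

Derivation:
Gen 1 (s3^-1): push. Stack: [s3^-1]
Gen 2 (s3^-1): push. Stack: [s3^-1 s3^-1]
Gen 3 (s2^-1): push. Stack: [s3^-1 s3^-1 s2^-1]
Gen 4 (s1): push. Stack: [s3^-1 s3^-1 s2^-1 s1]
Gen 5 (s3^-1): push. Stack: [s3^-1 s3^-1 s2^-1 s1 s3^-1]
Gen 6 (s3^-1): push. Stack: [s3^-1 s3^-1 s2^-1 s1 s3^-1 s3^-1]
Gen 7 (s2^-1): push. Stack: [s3^-1 s3^-1 s2^-1 s1 s3^-1 s3^-1 s2^-1]
Gen 8 (s1^-1): push. Stack: [s3^-1 s3^-1 s2^-1 s1 s3^-1 s3^-1 s2^-1 s1^-1]
Reduced word: s3^-1 s3^-1 s2^-1 s1 s3^-1 s3^-1 s2^-1 s1^-1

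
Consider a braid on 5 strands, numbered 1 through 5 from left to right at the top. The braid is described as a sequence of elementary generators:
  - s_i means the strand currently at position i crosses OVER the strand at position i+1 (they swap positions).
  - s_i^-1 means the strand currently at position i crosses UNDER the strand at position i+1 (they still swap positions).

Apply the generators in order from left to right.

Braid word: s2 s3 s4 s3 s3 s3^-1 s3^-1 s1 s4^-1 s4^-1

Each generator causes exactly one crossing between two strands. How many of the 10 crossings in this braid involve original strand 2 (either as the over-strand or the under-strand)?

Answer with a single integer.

Gen 1: crossing 2x3. Involves strand 2? yes. Count so far: 1
Gen 2: crossing 2x4. Involves strand 2? yes. Count so far: 2
Gen 3: crossing 2x5. Involves strand 2? yes. Count so far: 3
Gen 4: crossing 4x5. Involves strand 2? no. Count so far: 3
Gen 5: crossing 5x4. Involves strand 2? no. Count so far: 3
Gen 6: crossing 4x5. Involves strand 2? no. Count so far: 3
Gen 7: crossing 5x4. Involves strand 2? no. Count so far: 3
Gen 8: crossing 1x3. Involves strand 2? no. Count so far: 3
Gen 9: crossing 5x2. Involves strand 2? yes. Count so far: 4
Gen 10: crossing 2x5. Involves strand 2? yes. Count so far: 5

Answer: 5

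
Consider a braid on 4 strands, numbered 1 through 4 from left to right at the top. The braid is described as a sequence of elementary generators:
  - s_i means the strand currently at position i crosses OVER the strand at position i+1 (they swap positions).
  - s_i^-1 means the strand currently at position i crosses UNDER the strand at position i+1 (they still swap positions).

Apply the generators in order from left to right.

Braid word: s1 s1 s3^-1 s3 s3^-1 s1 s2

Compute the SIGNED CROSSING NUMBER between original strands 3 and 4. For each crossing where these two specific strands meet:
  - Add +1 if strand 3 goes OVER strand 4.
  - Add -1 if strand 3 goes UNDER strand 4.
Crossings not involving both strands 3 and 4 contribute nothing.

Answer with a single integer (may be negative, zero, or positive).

Gen 1: crossing 1x2. Both 3&4? no. Sum: 0
Gen 2: crossing 2x1. Both 3&4? no. Sum: 0
Gen 3: 3 under 4. Both 3&4? yes. Contrib: -1. Sum: -1
Gen 4: 4 over 3. Both 3&4? yes. Contrib: -1. Sum: -2
Gen 5: 3 under 4. Both 3&4? yes. Contrib: -1. Sum: -3
Gen 6: crossing 1x2. Both 3&4? no. Sum: -3
Gen 7: crossing 1x4. Both 3&4? no. Sum: -3

Answer: -3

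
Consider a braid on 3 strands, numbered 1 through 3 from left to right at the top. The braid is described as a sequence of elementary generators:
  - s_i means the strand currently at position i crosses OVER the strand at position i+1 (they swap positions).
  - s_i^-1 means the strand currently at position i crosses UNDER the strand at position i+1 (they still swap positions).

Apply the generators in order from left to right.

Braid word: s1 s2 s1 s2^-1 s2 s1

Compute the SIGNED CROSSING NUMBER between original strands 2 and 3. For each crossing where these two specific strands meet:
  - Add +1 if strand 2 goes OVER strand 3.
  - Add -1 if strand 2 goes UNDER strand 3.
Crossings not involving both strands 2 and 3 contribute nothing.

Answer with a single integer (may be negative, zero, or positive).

Answer: 0

Derivation:
Gen 1: crossing 1x2. Both 2&3? no. Sum: 0
Gen 2: crossing 1x3. Both 2&3? no. Sum: 0
Gen 3: 2 over 3. Both 2&3? yes. Contrib: +1. Sum: 1
Gen 4: crossing 2x1. Both 2&3? no. Sum: 1
Gen 5: crossing 1x2. Both 2&3? no. Sum: 1
Gen 6: 3 over 2. Both 2&3? yes. Contrib: -1. Sum: 0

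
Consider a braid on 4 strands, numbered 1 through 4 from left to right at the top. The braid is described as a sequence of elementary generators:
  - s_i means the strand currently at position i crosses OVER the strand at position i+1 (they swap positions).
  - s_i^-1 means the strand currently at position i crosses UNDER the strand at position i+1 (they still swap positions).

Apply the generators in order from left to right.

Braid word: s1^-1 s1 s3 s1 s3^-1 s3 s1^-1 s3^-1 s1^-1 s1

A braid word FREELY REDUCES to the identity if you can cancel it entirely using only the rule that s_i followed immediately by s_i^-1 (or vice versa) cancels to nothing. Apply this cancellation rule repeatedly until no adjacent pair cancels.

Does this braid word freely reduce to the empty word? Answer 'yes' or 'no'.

Gen 1 (s1^-1): push. Stack: [s1^-1]
Gen 2 (s1): cancels prior s1^-1. Stack: []
Gen 3 (s3): push. Stack: [s3]
Gen 4 (s1): push. Stack: [s3 s1]
Gen 5 (s3^-1): push. Stack: [s3 s1 s3^-1]
Gen 6 (s3): cancels prior s3^-1. Stack: [s3 s1]
Gen 7 (s1^-1): cancels prior s1. Stack: [s3]
Gen 8 (s3^-1): cancels prior s3. Stack: []
Gen 9 (s1^-1): push. Stack: [s1^-1]
Gen 10 (s1): cancels prior s1^-1. Stack: []
Reduced word: (empty)

Answer: yes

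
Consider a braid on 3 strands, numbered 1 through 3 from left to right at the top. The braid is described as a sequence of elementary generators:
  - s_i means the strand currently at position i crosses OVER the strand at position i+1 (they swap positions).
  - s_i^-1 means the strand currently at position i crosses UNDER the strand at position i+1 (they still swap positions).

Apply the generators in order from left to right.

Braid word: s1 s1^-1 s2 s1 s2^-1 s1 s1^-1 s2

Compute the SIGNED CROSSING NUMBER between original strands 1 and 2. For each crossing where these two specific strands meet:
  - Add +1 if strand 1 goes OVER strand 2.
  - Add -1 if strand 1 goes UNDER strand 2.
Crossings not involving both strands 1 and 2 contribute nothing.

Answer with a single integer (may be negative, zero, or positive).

Gen 1: 1 over 2. Both 1&2? yes. Contrib: +1. Sum: 1
Gen 2: 2 under 1. Both 1&2? yes. Contrib: +1. Sum: 2
Gen 3: crossing 2x3. Both 1&2? no. Sum: 2
Gen 4: crossing 1x3. Both 1&2? no. Sum: 2
Gen 5: 1 under 2. Both 1&2? yes. Contrib: -1. Sum: 1
Gen 6: crossing 3x2. Both 1&2? no. Sum: 1
Gen 7: crossing 2x3. Both 1&2? no. Sum: 1
Gen 8: 2 over 1. Both 1&2? yes. Contrib: -1. Sum: 0

Answer: 0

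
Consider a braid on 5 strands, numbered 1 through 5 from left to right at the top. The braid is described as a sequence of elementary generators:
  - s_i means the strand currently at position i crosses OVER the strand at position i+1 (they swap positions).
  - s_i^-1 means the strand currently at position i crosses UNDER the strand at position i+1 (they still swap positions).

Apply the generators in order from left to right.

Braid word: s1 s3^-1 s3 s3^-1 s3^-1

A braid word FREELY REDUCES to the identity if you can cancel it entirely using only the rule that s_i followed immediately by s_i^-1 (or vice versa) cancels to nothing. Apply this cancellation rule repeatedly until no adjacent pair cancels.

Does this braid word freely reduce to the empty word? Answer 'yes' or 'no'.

Answer: no

Derivation:
Gen 1 (s1): push. Stack: [s1]
Gen 2 (s3^-1): push. Stack: [s1 s3^-1]
Gen 3 (s3): cancels prior s3^-1. Stack: [s1]
Gen 4 (s3^-1): push. Stack: [s1 s3^-1]
Gen 5 (s3^-1): push. Stack: [s1 s3^-1 s3^-1]
Reduced word: s1 s3^-1 s3^-1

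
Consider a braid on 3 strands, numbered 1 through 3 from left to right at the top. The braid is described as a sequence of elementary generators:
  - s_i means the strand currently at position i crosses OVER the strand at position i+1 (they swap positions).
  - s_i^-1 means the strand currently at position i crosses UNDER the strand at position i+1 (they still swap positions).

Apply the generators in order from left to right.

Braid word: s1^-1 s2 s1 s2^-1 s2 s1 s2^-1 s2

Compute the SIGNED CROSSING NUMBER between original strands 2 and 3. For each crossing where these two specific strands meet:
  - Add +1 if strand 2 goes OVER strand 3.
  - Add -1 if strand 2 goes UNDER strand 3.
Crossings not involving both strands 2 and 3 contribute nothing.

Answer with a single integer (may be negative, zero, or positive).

Answer: 0

Derivation:
Gen 1: crossing 1x2. Both 2&3? no. Sum: 0
Gen 2: crossing 1x3. Both 2&3? no. Sum: 0
Gen 3: 2 over 3. Both 2&3? yes. Contrib: +1. Sum: 1
Gen 4: crossing 2x1. Both 2&3? no. Sum: 1
Gen 5: crossing 1x2. Both 2&3? no. Sum: 1
Gen 6: 3 over 2. Both 2&3? yes. Contrib: -1. Sum: 0
Gen 7: crossing 3x1. Both 2&3? no. Sum: 0
Gen 8: crossing 1x3. Both 2&3? no. Sum: 0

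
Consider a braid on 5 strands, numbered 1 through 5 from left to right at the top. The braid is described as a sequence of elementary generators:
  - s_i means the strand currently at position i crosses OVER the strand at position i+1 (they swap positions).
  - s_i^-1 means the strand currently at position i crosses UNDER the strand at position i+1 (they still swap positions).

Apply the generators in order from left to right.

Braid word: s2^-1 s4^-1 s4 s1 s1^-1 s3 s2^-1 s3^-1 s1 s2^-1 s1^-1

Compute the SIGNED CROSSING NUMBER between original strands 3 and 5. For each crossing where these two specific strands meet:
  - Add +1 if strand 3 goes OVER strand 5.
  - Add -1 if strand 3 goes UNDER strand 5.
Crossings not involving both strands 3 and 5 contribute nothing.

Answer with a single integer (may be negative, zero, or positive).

Gen 1: crossing 2x3. Both 3&5? no. Sum: 0
Gen 2: crossing 4x5. Both 3&5? no. Sum: 0
Gen 3: crossing 5x4. Both 3&5? no. Sum: 0
Gen 4: crossing 1x3. Both 3&5? no. Sum: 0
Gen 5: crossing 3x1. Both 3&5? no. Sum: 0
Gen 6: crossing 2x4. Both 3&5? no. Sum: 0
Gen 7: crossing 3x4. Both 3&5? no. Sum: 0
Gen 8: crossing 3x2. Both 3&5? no. Sum: 0
Gen 9: crossing 1x4. Both 3&5? no. Sum: 0
Gen 10: crossing 1x2. Both 3&5? no. Sum: 0
Gen 11: crossing 4x2. Both 3&5? no. Sum: 0

Answer: 0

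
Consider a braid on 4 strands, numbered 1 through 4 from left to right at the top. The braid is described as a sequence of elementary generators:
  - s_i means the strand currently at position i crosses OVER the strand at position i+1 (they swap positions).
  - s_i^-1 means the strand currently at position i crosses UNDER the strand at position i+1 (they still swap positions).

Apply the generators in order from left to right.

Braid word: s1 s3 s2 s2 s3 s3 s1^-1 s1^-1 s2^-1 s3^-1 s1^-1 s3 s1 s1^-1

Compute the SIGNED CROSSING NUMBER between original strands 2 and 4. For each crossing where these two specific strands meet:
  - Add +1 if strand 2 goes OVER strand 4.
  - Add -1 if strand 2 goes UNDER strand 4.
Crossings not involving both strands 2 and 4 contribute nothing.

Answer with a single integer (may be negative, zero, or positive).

Answer: -3

Derivation:
Gen 1: crossing 1x2. Both 2&4? no. Sum: 0
Gen 2: crossing 3x4. Both 2&4? no. Sum: 0
Gen 3: crossing 1x4. Both 2&4? no. Sum: 0
Gen 4: crossing 4x1. Both 2&4? no. Sum: 0
Gen 5: crossing 4x3. Both 2&4? no. Sum: 0
Gen 6: crossing 3x4. Both 2&4? no. Sum: 0
Gen 7: crossing 2x1. Both 2&4? no. Sum: 0
Gen 8: crossing 1x2. Both 2&4? no. Sum: 0
Gen 9: crossing 1x4. Both 2&4? no. Sum: 0
Gen 10: crossing 1x3. Both 2&4? no. Sum: 0
Gen 11: 2 under 4. Both 2&4? yes. Contrib: -1. Sum: -1
Gen 12: crossing 3x1. Both 2&4? no. Sum: -1
Gen 13: 4 over 2. Both 2&4? yes. Contrib: -1. Sum: -2
Gen 14: 2 under 4. Both 2&4? yes. Contrib: -1. Sum: -3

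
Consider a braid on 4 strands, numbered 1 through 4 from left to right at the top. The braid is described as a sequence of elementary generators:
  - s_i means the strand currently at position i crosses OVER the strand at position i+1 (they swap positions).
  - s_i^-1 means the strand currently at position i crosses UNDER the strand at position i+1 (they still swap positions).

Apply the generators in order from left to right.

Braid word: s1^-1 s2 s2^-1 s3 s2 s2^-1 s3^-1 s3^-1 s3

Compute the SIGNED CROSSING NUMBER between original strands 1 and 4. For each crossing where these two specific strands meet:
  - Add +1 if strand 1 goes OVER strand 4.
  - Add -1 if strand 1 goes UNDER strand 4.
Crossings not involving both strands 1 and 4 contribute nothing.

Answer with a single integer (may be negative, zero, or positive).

Gen 1: crossing 1x2. Both 1&4? no. Sum: 0
Gen 2: crossing 1x3. Both 1&4? no. Sum: 0
Gen 3: crossing 3x1. Both 1&4? no. Sum: 0
Gen 4: crossing 3x4. Both 1&4? no. Sum: 0
Gen 5: 1 over 4. Both 1&4? yes. Contrib: +1. Sum: 1
Gen 6: 4 under 1. Both 1&4? yes. Contrib: +1. Sum: 2
Gen 7: crossing 4x3. Both 1&4? no. Sum: 2
Gen 8: crossing 3x4. Both 1&4? no. Sum: 2
Gen 9: crossing 4x3. Both 1&4? no. Sum: 2

Answer: 2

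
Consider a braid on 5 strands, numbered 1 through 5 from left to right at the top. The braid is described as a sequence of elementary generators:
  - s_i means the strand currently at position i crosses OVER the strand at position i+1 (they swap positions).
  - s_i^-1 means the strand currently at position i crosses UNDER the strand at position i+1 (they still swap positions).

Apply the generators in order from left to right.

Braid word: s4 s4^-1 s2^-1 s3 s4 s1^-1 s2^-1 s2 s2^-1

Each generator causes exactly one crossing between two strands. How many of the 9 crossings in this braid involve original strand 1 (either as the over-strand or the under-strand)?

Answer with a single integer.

Gen 1: crossing 4x5. Involves strand 1? no. Count so far: 0
Gen 2: crossing 5x4. Involves strand 1? no. Count so far: 0
Gen 3: crossing 2x3. Involves strand 1? no. Count so far: 0
Gen 4: crossing 2x4. Involves strand 1? no. Count so far: 0
Gen 5: crossing 2x5. Involves strand 1? no. Count so far: 0
Gen 6: crossing 1x3. Involves strand 1? yes. Count so far: 1
Gen 7: crossing 1x4. Involves strand 1? yes. Count so far: 2
Gen 8: crossing 4x1. Involves strand 1? yes. Count so far: 3
Gen 9: crossing 1x4. Involves strand 1? yes. Count so far: 4

Answer: 4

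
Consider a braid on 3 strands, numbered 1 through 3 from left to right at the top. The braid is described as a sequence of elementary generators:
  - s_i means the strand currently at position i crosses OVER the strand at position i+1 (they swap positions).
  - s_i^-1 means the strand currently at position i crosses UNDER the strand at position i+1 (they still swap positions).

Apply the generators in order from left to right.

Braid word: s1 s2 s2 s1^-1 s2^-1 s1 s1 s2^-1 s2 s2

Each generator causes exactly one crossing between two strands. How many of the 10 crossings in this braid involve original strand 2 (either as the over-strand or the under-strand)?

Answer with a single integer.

Gen 1: crossing 1x2. Involves strand 2? yes. Count so far: 1
Gen 2: crossing 1x3. Involves strand 2? no. Count so far: 1
Gen 3: crossing 3x1. Involves strand 2? no. Count so far: 1
Gen 4: crossing 2x1. Involves strand 2? yes. Count so far: 2
Gen 5: crossing 2x3. Involves strand 2? yes. Count so far: 3
Gen 6: crossing 1x3. Involves strand 2? no. Count so far: 3
Gen 7: crossing 3x1. Involves strand 2? no. Count so far: 3
Gen 8: crossing 3x2. Involves strand 2? yes. Count so far: 4
Gen 9: crossing 2x3. Involves strand 2? yes. Count so far: 5
Gen 10: crossing 3x2. Involves strand 2? yes. Count so far: 6

Answer: 6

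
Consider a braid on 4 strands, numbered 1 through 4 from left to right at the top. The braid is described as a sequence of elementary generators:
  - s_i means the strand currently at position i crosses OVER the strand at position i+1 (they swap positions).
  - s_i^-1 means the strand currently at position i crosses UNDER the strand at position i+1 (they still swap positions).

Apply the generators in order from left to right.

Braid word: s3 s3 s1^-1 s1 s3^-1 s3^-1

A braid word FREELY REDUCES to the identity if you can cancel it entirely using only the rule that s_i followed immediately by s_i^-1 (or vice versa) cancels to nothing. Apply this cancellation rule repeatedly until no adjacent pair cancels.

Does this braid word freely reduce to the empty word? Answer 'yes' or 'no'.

Answer: yes

Derivation:
Gen 1 (s3): push. Stack: [s3]
Gen 2 (s3): push. Stack: [s3 s3]
Gen 3 (s1^-1): push. Stack: [s3 s3 s1^-1]
Gen 4 (s1): cancels prior s1^-1. Stack: [s3 s3]
Gen 5 (s3^-1): cancels prior s3. Stack: [s3]
Gen 6 (s3^-1): cancels prior s3. Stack: []
Reduced word: (empty)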